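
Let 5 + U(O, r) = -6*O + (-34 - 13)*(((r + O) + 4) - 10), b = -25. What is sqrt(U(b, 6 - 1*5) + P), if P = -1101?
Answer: sqrt(454) ≈ 21.307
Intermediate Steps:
U(O, r) = 277 - 53*O - 47*r (U(O, r) = -5 + (-6*O + (-34 - 13)*(((r + O) + 4) - 10)) = -5 + (-6*O - 47*(((O + r) + 4) - 10)) = -5 + (-6*O - 47*((4 + O + r) - 10)) = -5 + (-6*O - 47*(-6 + O + r)) = -5 + (-6*O + (282 - 47*O - 47*r)) = -5 + (282 - 53*O - 47*r) = 277 - 53*O - 47*r)
sqrt(U(b, 6 - 1*5) + P) = sqrt((277 - 53*(-25) - 47*(6 - 1*5)) - 1101) = sqrt((277 + 1325 - 47*(6 - 5)) - 1101) = sqrt((277 + 1325 - 47*1) - 1101) = sqrt((277 + 1325 - 47) - 1101) = sqrt(1555 - 1101) = sqrt(454)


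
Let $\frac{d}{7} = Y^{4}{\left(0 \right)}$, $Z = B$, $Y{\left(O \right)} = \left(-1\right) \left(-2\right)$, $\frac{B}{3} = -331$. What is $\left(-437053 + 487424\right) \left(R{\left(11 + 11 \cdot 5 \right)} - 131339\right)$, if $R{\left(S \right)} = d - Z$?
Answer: $-6560016814$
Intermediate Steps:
$B = -993$ ($B = 3 \left(-331\right) = -993$)
$Y{\left(O \right)} = 2$
$Z = -993$
$d = 112$ ($d = 7 \cdot 2^{4} = 7 \cdot 16 = 112$)
$R{\left(S \right)} = 1105$ ($R{\left(S \right)} = 112 - -993 = 112 + 993 = 1105$)
$\left(-437053 + 487424\right) \left(R{\left(11 + 11 \cdot 5 \right)} - 131339\right) = \left(-437053 + 487424\right) \left(1105 - 131339\right) = 50371 \left(-130234\right) = -6560016814$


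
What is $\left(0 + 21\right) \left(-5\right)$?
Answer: $-105$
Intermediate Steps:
$\left(0 + 21\right) \left(-5\right) = 21 \left(-5\right) = -105$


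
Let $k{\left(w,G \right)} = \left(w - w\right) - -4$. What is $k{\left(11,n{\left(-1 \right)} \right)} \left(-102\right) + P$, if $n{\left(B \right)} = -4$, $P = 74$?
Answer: $-334$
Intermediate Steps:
$k{\left(w,G \right)} = 4$ ($k{\left(w,G \right)} = 0 + 4 = 4$)
$k{\left(11,n{\left(-1 \right)} \right)} \left(-102\right) + P = 4 \left(-102\right) + 74 = -408 + 74 = -334$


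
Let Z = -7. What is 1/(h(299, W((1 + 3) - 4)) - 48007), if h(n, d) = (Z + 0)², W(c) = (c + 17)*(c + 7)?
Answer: -1/47958 ≈ -2.0852e-5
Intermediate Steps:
W(c) = (7 + c)*(17 + c) (W(c) = (17 + c)*(7 + c) = (7 + c)*(17 + c))
h(n, d) = 49 (h(n, d) = (-7 + 0)² = (-7)² = 49)
1/(h(299, W((1 + 3) - 4)) - 48007) = 1/(49 - 48007) = 1/(-47958) = -1/47958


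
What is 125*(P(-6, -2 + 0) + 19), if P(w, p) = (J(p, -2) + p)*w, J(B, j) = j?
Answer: 5375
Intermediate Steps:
P(w, p) = w*(-2 + p) (P(w, p) = (-2 + p)*w = w*(-2 + p))
125*(P(-6, -2 + 0) + 19) = 125*(-6*(-2 + (-2 + 0)) + 19) = 125*(-6*(-2 - 2) + 19) = 125*(-6*(-4) + 19) = 125*(24 + 19) = 125*43 = 5375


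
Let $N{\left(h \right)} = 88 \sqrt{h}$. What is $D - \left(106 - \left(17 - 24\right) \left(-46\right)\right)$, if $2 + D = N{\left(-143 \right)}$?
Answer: $214 + 88 i \sqrt{143} \approx 214.0 + 1052.3 i$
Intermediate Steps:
$D = -2 + 88 i \sqrt{143}$ ($D = -2 + 88 \sqrt{-143} = -2 + 88 i \sqrt{143} \approx -2.0 + 1052.3 i$)
$D - \left(106 - \left(17 - 24\right) \left(-46\right)\right) = \left(-2 + 88 i \sqrt{143}\right) - \left(106 - \left(17 - 24\right) \left(-46\right)\right) = \left(-2 + 88 i \sqrt{143}\right) - -216 = \left(-2 + 88 i \sqrt{143}\right) + \left(-106 + 322\right) = \left(-2 + 88 i \sqrt{143}\right) + 216 = 214 + 88 i \sqrt{143}$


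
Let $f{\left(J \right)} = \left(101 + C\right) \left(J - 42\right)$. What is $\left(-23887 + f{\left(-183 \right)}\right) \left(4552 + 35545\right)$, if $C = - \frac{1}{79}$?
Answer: $- \frac{147642085931}{79} \approx -1.8689 \cdot 10^{9}$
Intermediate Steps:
$C = - \frac{1}{79}$ ($C = \left(-1\right) \frac{1}{79} = - \frac{1}{79} \approx -0.012658$)
$f{\left(J \right)} = - \frac{335076}{79} + \frac{7978 J}{79}$ ($f{\left(J \right)} = \left(101 - \frac{1}{79}\right) \left(J - 42\right) = \frac{7978 \left(-42 + J\right)}{79} = - \frac{335076}{79} + \frac{7978 J}{79}$)
$\left(-23887 + f{\left(-183 \right)}\right) \left(4552 + 35545\right) = \left(-23887 + \left(- \frac{335076}{79} + \frac{7978}{79} \left(-183\right)\right)\right) \left(4552 + 35545\right) = \left(-23887 - \frac{1795050}{79}\right) 40097 = \left(- \frac{3682123}{79}\right) 40097 = - \frac{147642085931}{79}$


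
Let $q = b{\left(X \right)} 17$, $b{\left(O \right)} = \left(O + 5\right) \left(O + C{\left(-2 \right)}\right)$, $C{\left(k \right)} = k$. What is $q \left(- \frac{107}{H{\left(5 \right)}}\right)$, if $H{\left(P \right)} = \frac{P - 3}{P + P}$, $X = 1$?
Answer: $54570$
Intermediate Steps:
$b{\left(O \right)} = \left(-2 + O\right) \left(5 + O\right)$ ($b{\left(O \right)} = \left(O + 5\right) \left(O - 2\right) = \left(5 + O\right) \left(-2 + O\right) = \left(-2 + O\right) \left(5 + O\right)$)
$H{\left(P \right)} = \frac{-3 + P}{2 P}$
$q = -102$ ($q = \left(-10 + 1^{2} + 3 \cdot 1\right) 17 = \left(-10 + 1 + 3\right) 17 = \left(-6\right) 17 = -102$)
$q \left(- \frac{107}{H{\left(5 \right)}}\right) = - 102 \left(- \frac{107}{\frac{1}{2} \cdot \frac{1}{5} \left(-3 + 5\right)}\right) = - 102 \left(- \frac{107}{\frac{1}{2} \cdot \frac{1}{5} \cdot 2}\right) = - 102 \left(- 107 \frac{1}{\frac{1}{5}}\right) = - 102 \left(\left(-107\right) 5\right) = \left(-102\right) \left(-535\right) = 54570$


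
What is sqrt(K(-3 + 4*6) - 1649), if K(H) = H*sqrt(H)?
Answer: sqrt(-1649 + 21*sqrt(21)) ≈ 39.405*I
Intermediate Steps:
K(H) = H**(3/2)
sqrt(K(-3 + 4*6) - 1649) = sqrt((-3 + 4*6)**(3/2) - 1649) = sqrt((-3 + 24)**(3/2) - 1649) = sqrt(21**(3/2) - 1649) = sqrt(21*sqrt(21) - 1649) = sqrt(-1649 + 21*sqrt(21))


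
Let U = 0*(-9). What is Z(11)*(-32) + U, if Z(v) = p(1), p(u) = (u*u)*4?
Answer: -128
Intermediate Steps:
p(u) = 4*u**2 (p(u) = u**2*4 = 4*u**2)
Z(v) = 4 (Z(v) = 4*1**2 = 4*1 = 4)
U = 0
Z(11)*(-32) + U = 4*(-32) + 0 = -128 + 0 = -128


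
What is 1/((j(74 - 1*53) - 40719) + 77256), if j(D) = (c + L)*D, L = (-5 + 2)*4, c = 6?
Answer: 1/36411 ≈ 2.7464e-5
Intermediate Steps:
L = -12 (L = -3*4 = -12)
j(D) = -6*D (j(D) = (6 - 12)*D = -6*D)
1/((j(74 - 1*53) - 40719) + 77256) = 1/((-6*(74 - 1*53) - 40719) + 77256) = 1/((-6*(74 - 53) - 40719) + 77256) = 1/((-6*21 - 40719) + 77256) = 1/((-126 - 40719) + 77256) = 1/(-40845 + 77256) = 1/36411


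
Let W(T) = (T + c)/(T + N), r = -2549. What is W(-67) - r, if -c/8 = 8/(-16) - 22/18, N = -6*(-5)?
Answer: 849296/333 ≈ 2550.4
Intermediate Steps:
N = 30
c = 124/9 (c = -8*(8/(-16) - 22/18) = -8*(8*(-1/16) - 22*1/18) = -8*(-½ - 11/9) = -8*(-31/18) = 124/9 ≈ 13.778)
W(T) = (124/9 + T)/(30 + T) (W(T) = (T + 124/9)/(T + 30) = (124/9 + T)/(30 + T))
W(-67) - r = (124/9 - 67)/(30 - 67) - 1*(-2549) = -479/9/(-37) + 2549 = -1/37*(-479/9) + 2549 = 479/333 + 2549 = 849296/333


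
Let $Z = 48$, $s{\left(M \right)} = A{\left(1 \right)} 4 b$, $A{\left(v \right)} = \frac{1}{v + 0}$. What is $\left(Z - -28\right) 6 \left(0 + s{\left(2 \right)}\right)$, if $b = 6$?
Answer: $10944$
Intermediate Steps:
$A{\left(v \right)} = \frac{1}{v}$
$s{\left(M \right)} = 24$ ($s{\left(M \right)} = 1^{-1} \cdot 4 \cdot 6 = 1 \cdot 4 \cdot 6 = 4 \cdot 6 = 24$)
$\left(Z - -28\right) 6 \left(0 + s{\left(2 \right)}\right) = \left(48 - -28\right) 6 \left(0 + 24\right) = \left(48 + 28\right) 6 \cdot 24 = 76 \cdot 144 = 10944$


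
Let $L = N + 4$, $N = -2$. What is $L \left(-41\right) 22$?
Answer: $-1804$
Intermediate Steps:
$L = 2$ ($L = -2 + 4 = 2$)
$L \left(-41\right) 22 = 2 \left(-41\right) 22 = \left(-82\right) 22 = -1804$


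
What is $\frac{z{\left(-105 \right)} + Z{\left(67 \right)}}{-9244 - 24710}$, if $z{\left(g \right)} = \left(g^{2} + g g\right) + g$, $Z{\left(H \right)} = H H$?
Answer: $- \frac{13217}{16977} \approx -0.77852$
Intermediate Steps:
$Z{\left(H \right)} = H^{2}$
$z{\left(g \right)} = g + 2 g^{2}$ ($z{\left(g \right)} = \left(g^{2} + g^{2}\right) + g = 2 g^{2} + g = g + 2 g^{2}$)
$\frac{z{\left(-105 \right)} + Z{\left(67 \right)}}{-9244 - 24710} = \frac{- 105 \left(1 + 2 \left(-105\right)\right) + 67^{2}}{-9244 - 24710} = \frac{- 105 \left(1 - 210\right) + 4489}{-33954} = \left(\left(-105\right) \left(-209\right) + 4489\right) \left(- \frac{1}{33954}\right) = \left(21945 + 4489\right) \left(- \frac{1}{33954}\right) = 26434 \left(- \frac{1}{33954}\right) = - \frac{13217}{16977}$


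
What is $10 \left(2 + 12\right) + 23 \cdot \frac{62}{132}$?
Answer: $\frac{9953}{66} \approx 150.8$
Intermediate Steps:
$10 \left(2 + 12\right) + 23 \cdot \frac{62}{132} = 10 \cdot 14 + 23 \cdot 62 \cdot \frac{1}{132} = 140 + 23 \cdot \frac{31}{66} = 140 + \frac{713}{66} = \frac{9953}{66}$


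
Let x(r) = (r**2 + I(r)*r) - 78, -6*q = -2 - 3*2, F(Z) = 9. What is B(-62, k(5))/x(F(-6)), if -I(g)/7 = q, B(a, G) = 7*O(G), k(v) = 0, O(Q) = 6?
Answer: -14/27 ≈ -0.51852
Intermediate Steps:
B(a, G) = 42 (B(a, G) = 7*6 = 42)
q = 4/3 (q = -(-2 - 3*2)/6 = -(-2 - 6)/6 = -1/6*(-8) = 4/3 ≈ 1.3333)
I(g) = -28/3 (I(g) = -7*4/3 = -28/3)
x(r) = -78 + r**2 - 28*r/3 (x(r) = (r**2 - 28*r/3) - 78 = -78 + r**2 - 28*r/3)
B(-62, k(5))/x(F(-6)) = 42/(-78 + 9**2 - 28/3*9) = 42/(-78 + 81 - 84) = 42/(-81) = 42*(-1/81) = -14/27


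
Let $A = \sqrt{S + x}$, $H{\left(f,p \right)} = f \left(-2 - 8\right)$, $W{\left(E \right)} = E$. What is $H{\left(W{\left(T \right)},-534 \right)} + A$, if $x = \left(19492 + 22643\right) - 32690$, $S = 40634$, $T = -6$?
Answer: $60 + \sqrt{50079} \approx 283.78$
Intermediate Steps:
$x = 9445$ ($x = 42135 - 32690 = 9445$)
$H{\left(f,p \right)} = - 10 f$ ($H{\left(f,p \right)} = f \left(-10\right) = - 10 f$)
$A = \sqrt{50079}$ ($A = \sqrt{40634 + 9445} = \sqrt{50079} \approx 223.78$)
$H{\left(W{\left(T \right)},-534 \right)} + A = \left(-10\right) \left(-6\right) + \sqrt{50079} = 60 + \sqrt{50079}$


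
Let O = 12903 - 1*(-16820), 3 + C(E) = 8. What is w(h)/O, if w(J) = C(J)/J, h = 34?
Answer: 5/1010582 ≈ 4.9476e-6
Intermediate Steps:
C(E) = 5 (C(E) = -3 + 8 = 5)
w(J) = 5/J
O = 29723 (O = 12903 + 16820 = 29723)
w(h)/O = (5/34)/29723 = (5*(1/34))*(1/29723) = (5/34)*(1/29723) = 5/1010582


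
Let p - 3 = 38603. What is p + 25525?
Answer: 64131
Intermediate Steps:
p = 38606 (p = 3 + 38603 = 38606)
p + 25525 = 38606 + 25525 = 64131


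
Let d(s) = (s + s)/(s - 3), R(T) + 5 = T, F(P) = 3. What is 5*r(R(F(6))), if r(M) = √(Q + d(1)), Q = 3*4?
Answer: 5*√11 ≈ 16.583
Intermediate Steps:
Q = 12
R(T) = -5 + T
d(s) = 2*s/(-3 + s) (d(s) = (2*s)/(-3 + s) = 2*s/(-3 + s))
r(M) = √11 (r(M) = √(12 + 2*1/(-3 + 1)) = √(12 + 2*1/(-2)) = √(12 + 2*1*(-½)) = √(12 - 1) = √11)
5*r(R(F(6))) = 5*√11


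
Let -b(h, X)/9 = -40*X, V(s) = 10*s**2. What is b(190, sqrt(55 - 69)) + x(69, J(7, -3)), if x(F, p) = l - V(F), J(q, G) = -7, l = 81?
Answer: -47529 + 360*I*sqrt(14) ≈ -47529.0 + 1347.0*I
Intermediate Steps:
x(F, p) = 81 - 10*F**2
b(h, X) = 360*X (b(h, X) = -(-360)*X = 360*X)
b(190, sqrt(55 - 69)) + x(69, J(7, -3)) = 360*sqrt(55 - 69) + (81 - 10*69**2) = 360*sqrt(-14) + (81 - 10*4761) = 360*(I*sqrt(14)) + (81 - 47610) = 360*I*sqrt(14) - 47529 = -47529 + 360*I*sqrt(14)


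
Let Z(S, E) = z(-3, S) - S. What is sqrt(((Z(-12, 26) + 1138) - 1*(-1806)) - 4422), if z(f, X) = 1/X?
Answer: I*sqrt(52779)/6 ≈ 38.289*I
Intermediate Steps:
Z(S, E) = 1/S - S
sqrt(((Z(-12, 26) + 1138) - 1*(-1806)) - 4422) = sqrt((((1/(-12) - 1*(-12)) + 1138) - 1*(-1806)) - 4422) = sqrt((((-1/12 + 12) + 1138) + 1806) - 4422) = sqrt(((143/12 + 1138) + 1806) - 4422) = sqrt((13799/12 + 1806) - 4422) = sqrt(35471/12 - 4422) = sqrt(-17593/12) = I*sqrt(52779)/6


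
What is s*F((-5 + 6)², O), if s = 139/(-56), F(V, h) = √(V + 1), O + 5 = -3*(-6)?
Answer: -139*√2/56 ≈ -3.5103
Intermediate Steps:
O = 13 (O = -5 - 3*(-6) = -5 + 18 = 13)
F(V, h) = √(1 + V)
s = -139/56 (s = 139*(-1/56) = -139/56 ≈ -2.4821)
s*F((-5 + 6)², O) = -139*√(1 + (-5 + 6)²)/56 = -139*√(1 + 1²)/56 = -139*√(1 + 1)/56 = -139*√2/56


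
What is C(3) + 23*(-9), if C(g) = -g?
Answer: -210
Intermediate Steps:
C(3) + 23*(-9) = -1*3 + 23*(-9) = -3 - 207 = -210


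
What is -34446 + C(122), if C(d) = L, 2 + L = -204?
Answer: -34652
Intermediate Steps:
L = -206 (L = -2 - 204 = -206)
C(d) = -206
-34446 + C(122) = -34446 - 206 = -34652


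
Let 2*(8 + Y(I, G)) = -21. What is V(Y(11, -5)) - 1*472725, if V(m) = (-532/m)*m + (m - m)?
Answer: -473257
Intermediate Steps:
Y(I, G) = -37/2 (Y(I, G) = -8 + (1/2)*(-21) = -8 - 21/2 = -37/2)
V(m) = -532 (V(m) = -532 + 0 = -532)
V(Y(11, -5)) - 1*472725 = -532 - 1*472725 = -532 - 472725 = -473257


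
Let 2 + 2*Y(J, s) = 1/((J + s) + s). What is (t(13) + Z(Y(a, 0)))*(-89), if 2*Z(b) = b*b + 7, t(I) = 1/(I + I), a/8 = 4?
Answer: -38130181/106496 ≈ -358.04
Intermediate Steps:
a = 32 (a = 8*4 = 32)
Y(J, s) = -1 + 1/(2*(J + 2*s)) (Y(J, s) = -1 + 1/(2*((J + s) + s)) = -1 + 1/(2*(J + 2*s)))
t(I) = 1/(2*I)
Z(b) = 7/2 + b**2/2 (Z(b) = (b*b + 7)/2 = (b**2 + 7)/2 = (7 + b**2)/2 = 7/2 + b**2/2)
(t(13) + Z(Y(a, 0)))*(-89) = ((1/2)/13 + (7/2 + ((1/2 - 1*32 - 2*0)/(32 + 2*0))**2/2))*(-89) = ((1/2)*(1/13) + (7/2 + ((1/2 - 32 + 0)/(32 + 0))**2/2))*(-89) = (1/26 + (7/2 + (-63/2/32)**2/2))*(-89) = (1/26 + (7/2 + ((1/32)*(-63/2))**2/2))*(-89) = (1/26 + (7/2 + (-63/64)**2/2))*(-89) = (1/26 + (7/2 + (1/2)*(3969/4096)))*(-89) = (1/26 + (7/2 + 3969/8192))*(-89) = (1/26 + 32641/8192)*(-89) = (428429/106496)*(-89) = -38130181/106496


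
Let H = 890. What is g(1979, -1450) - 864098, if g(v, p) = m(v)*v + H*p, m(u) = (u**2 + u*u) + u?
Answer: 15503035321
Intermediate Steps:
m(u) = u + 2*u**2 (m(u) = (u**2 + u**2) + u = 2*u**2 + u = u + 2*u**2)
g(v, p) = 890*p + v**2*(1 + 2*v) (g(v, p) = (v*(1 + 2*v))*v + 890*p = v**2*(1 + 2*v) + 890*p = 890*p + v**2*(1 + 2*v))
g(1979, -1450) - 864098 = (890*(-1450) + 1979**2*(1 + 2*1979)) - 864098 = (-1290500 + 3916441*(1 + 3958)) - 864098 = (-1290500 + 3916441*3959) - 864098 = (-1290500 + 15505189919) - 864098 = 15503899419 - 864098 = 15503035321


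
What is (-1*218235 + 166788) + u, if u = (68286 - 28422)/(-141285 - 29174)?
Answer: -8769644037/170459 ≈ -51447.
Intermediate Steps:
u = -39864/170459 (u = 39864/(-170459) = 39864*(-1/170459) = -39864/170459 ≈ -0.23386)
(-1*218235 + 166788) + u = (-1*218235 + 166788) - 39864/170459 = (-218235 + 166788) - 39864/170459 = -51447 - 39864/170459 = -8769644037/170459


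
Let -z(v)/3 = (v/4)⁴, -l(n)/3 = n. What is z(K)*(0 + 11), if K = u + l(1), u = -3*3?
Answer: -2673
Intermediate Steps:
u = -9
l(n) = -3*n
K = -12 (K = -9 - 3*1 = -9 - 3 = -12)
z(v) = -3*v⁴/256
z(K)*(0 + 11) = (-3/256*(-12)⁴)*(0 + 11) = -3/256*20736*11 = -243*11 = -2673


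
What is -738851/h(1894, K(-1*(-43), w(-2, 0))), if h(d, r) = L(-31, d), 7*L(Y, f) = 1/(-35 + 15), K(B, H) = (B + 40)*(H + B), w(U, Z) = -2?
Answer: 103439140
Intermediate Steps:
K(B, H) = (40 + B)*(B + H)
L(Y, f) = -1/140 (L(Y, f) = 1/(7*(-35 + 15)) = (⅐)/(-20) = (⅐)*(-1/20) = -1/140)
h(d, r) = -1/140
-738851/h(1894, K(-1*(-43), w(-2, 0))) = -738851/(-1/140) = -738851*(-140) = 103439140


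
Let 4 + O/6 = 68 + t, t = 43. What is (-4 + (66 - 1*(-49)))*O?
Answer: 71262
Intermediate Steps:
O = 642 (O = -24 + 6*(68 + 43) = -24 + 6*111 = -24 + 666 = 642)
(-4 + (66 - 1*(-49)))*O = (-4 + (66 - 1*(-49)))*642 = (-4 + (66 + 49))*642 = (-4 + 115)*642 = 111*642 = 71262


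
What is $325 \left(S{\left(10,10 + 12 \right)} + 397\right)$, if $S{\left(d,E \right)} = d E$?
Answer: $200525$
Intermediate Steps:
$S{\left(d,E \right)} = E d$
$325 \left(S{\left(10,10 + 12 \right)} + 397\right) = 325 \left(\left(10 + 12\right) 10 + 397\right) = 325 \left(22 \cdot 10 + 397\right) = 325 \left(220 + 397\right) = 325 \cdot 617 = 200525$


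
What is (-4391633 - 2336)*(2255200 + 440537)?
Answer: -11844984810153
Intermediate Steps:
(-4391633 - 2336)*(2255200 + 440537) = -4393969*2695737 = -11844984810153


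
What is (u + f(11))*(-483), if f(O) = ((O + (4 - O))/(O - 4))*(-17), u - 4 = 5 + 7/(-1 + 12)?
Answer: 414/11 ≈ 37.636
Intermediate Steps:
u = 106/11 (u = 4 + (5 + 7/(-1 + 12)) = 4 + (5 + 7/11) = 4 + 62/11 = 106/11 ≈ 9.6364)
f(O) = -68/(-4 + O) (f(O) = (4/(-4 + O))*(-17) = -68/(-4 + O))
(u + f(11))*(-483) = (106/11 - 68/(-4 + 11))*(-483) = (106/11 - 68/7)*(-483) = -6/77*(-483) = 414/11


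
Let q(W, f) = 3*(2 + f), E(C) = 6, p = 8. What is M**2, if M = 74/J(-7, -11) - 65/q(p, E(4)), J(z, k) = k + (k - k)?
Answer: 6205081/69696 ≈ 89.031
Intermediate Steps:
J(z, k) = k (J(z, k) = k + 0 = k)
q(W, f) = 6 + 3*f
M = -2491/264 (M = 74/(-11) - 65/(6 + 3*6) = 74*(-1/11) - 65/(6 + 18) = -74/11 - 65/24 = -2491/264 ≈ -9.4356)
M**2 = (-2491/264)**2 = 6205081/69696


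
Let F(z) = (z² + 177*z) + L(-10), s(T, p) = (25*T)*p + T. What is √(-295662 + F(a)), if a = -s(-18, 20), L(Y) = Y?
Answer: √82624838 ≈ 9089.8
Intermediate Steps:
s(T, p) = T + 25*T*p (s(T, p) = 25*T*p + T = T + 25*T*p)
a = 9018 (a = -(-18)*(1 + 25*20) = -(-18)*(1 + 500) = -(-18)*501 = -1*(-9018) = 9018)
F(z) = -10 + z² + 177*z (F(z) = (z² + 177*z) - 10 = -10 + z² + 177*z)
√(-295662 + F(a)) = √(-295662 + (-10 + 9018² + 177*9018)) = √(-295662 + (-10 + 81324324 + 1596186)) = √(-295662 + 82920500) = √82624838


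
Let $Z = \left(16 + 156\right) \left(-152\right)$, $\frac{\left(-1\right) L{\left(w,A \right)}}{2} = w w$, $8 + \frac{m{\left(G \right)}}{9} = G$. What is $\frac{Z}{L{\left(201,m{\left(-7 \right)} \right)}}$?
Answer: $\frac{13072}{40401} \approx 0.32356$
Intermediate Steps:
$m{\left(G \right)} = -72 + 9 G$
$L{\left(w,A \right)} = - 2 w^{2}$ ($L{\left(w,A \right)} = - 2 w w = - 2 w^{2}$)
$Z = -26144$ ($Z = 172 \left(-152\right) = -26144$)
$\frac{Z}{L{\left(201,m{\left(-7 \right)} \right)}} = - \frac{26144}{\left(-2\right) 201^{2}} = - \frac{26144}{\left(-2\right) 40401} = - \frac{26144}{-80802} = \left(-26144\right) \left(- \frac{1}{80802}\right) = \frac{13072}{40401}$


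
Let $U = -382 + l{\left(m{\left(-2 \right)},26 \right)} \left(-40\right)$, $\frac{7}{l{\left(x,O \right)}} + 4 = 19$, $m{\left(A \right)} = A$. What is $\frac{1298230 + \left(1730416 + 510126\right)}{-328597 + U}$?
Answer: $- \frac{10616316}{986993} \approx -10.756$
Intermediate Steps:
$l{\left(x,O \right)} = \frac{7}{15}$ ($l{\left(x,O \right)} = \frac{7}{-4 + 19} = \frac{7}{15}$)
$U = - \frac{1202}{3}$ ($U = -382 + \frac{7}{15} \left(-40\right) = -382 - \frac{56}{3} = - \frac{1202}{3} \approx -400.67$)
$\frac{1298230 + \left(1730416 + 510126\right)}{-328597 + U} = \frac{1298230 + \left(1730416 + 510126\right)}{-328597 - \frac{1202}{3}} = \frac{1298230 + 2240542}{- \frac{986993}{3}} = 3538772 \left(- \frac{3}{986993}\right) = - \frac{10616316}{986993}$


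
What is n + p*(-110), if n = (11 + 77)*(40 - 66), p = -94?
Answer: 8052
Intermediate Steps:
n = -2288 (n = 88*(-26) = -2288)
n + p*(-110) = -2288 - 94*(-110) = -2288 + 10340 = 8052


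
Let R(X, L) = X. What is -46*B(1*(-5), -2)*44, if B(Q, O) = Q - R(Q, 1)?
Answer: 0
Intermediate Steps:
B(Q, O) = 0 (B(Q, O) = Q - Q = 0)
-46*B(1*(-5), -2)*44 = -46*0*44 = 0*44 = 0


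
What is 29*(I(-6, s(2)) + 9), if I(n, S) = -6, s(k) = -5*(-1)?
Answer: 87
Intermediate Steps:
s(k) = 5
29*(I(-6, s(2)) + 9) = 29*(-6 + 9) = 29*3 = 87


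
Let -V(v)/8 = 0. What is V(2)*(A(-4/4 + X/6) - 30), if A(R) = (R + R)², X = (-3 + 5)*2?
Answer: 0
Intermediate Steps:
V(v) = 0 (V(v) = -8*0 = 0)
X = 4 (X = 2*2 = 4)
A(R) = 4*R² (A(R) = (2*R)² = 4*R²)
V(2)*(A(-4/4 + X/6) - 30) = 0*(4*(-4/4 + 4/6)² - 30) = 0*(4*(-4*¼ + 4*(⅙))² - 30) = 0*(4*(-1 + ⅔)² - 30) = 0*(4*(-⅓)² - 30) = 0*(4*(⅑) - 30) = 0*(4/9 - 30) = 0*(-266/9) = 0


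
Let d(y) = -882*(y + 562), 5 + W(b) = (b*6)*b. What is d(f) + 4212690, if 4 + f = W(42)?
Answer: -5610144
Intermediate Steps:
W(b) = -5 + 6*b² (W(b) = -5 + (b*6)*b = -5 + (6*b)*b = -5 + 6*b²)
f = 10575 (f = -4 + (-5 + 6*42²) = -4 + (-5 + 6*1764) = -4 + (-5 + 10584) = -4 + 10579 = 10575)
d(y) = -495684 - 882*y (d(y) = -882*(562 + y) = -495684 - 882*y)
d(f) + 4212690 = (-495684 - 882*10575) + 4212690 = (-495684 - 9327150) + 4212690 = -9822834 + 4212690 = -5610144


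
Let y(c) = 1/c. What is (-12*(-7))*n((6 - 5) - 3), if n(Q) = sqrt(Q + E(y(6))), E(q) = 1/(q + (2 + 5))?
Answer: 336*I*sqrt(215)/43 ≈ 114.58*I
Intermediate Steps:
y(c) = 1/c
E(q) = 1/(7 + q) (E(q) = 1/(q + 7) = 1/(7 + q))
n(Q) = sqrt(6/43 + Q) (n(Q) = sqrt(Q + 1/(7 + 1/6)) = sqrt(Q + 1/(43/6)) = sqrt(Q + 6/43) = sqrt(6/43 + Q))
(-12*(-7))*n((6 - 5) - 3) = (-12*(-7))*(sqrt(258 + 1849*((6 - 5) - 3))/43) = 84*(sqrt(258 + 1849*(1 - 3))/43) = 84*(sqrt(258 + 1849*(-2))/43) = 84*(sqrt(258 - 3698)/43) = 84*(sqrt(-3440)/43) = 84*((4*I*sqrt(215))/43) = 84*(4*I*sqrt(215)/43) = 336*I*sqrt(215)/43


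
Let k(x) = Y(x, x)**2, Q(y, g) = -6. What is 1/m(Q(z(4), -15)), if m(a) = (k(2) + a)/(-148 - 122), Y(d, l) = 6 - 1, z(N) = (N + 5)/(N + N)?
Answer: -270/19 ≈ -14.211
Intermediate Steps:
z(N) = (5 + N)/(2*N) (z(N) = (5 + N)/((2*N)) = (5 + N)*(1/(2*N)) = (5 + N)/(2*N))
Y(d, l) = 5
k(x) = 25 (k(x) = 5**2 = 25)
m(a) = -5/54 - a/270 (m(a) = (25 + a)/(-148 - 122) = (25 + a)/(-270) = (25 + a)*(-1/270) = -5/54 - a/270)
1/m(Q(z(4), -15)) = 1/(-5/54 - 1/270*(-6)) = 1/(-5/54 + 1/45) = 1/(-19/270) = -270/19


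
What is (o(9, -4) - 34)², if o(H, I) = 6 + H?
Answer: 361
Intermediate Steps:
(o(9, -4) - 34)² = ((6 + 9) - 34)² = (15 - 34)² = (-19)² = 361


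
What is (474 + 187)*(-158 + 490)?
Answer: 219452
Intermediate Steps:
(474 + 187)*(-158 + 490) = 661*332 = 219452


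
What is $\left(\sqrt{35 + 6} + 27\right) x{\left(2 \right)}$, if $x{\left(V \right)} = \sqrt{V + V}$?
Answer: $54 + 2 \sqrt{41} \approx 66.806$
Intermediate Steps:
$x{\left(V \right)} = \sqrt{2} \sqrt{V}$ ($x{\left(V \right)} = \sqrt{2 V} = \sqrt{2} \sqrt{V}$)
$\left(\sqrt{35 + 6} + 27\right) x{\left(2 \right)} = \left(\sqrt{35 + 6} + 27\right) \sqrt{2} \sqrt{2} = \left(\sqrt{41} + 27\right) 2 = \left(27 + \sqrt{41}\right) 2 = 54 + 2 \sqrt{41}$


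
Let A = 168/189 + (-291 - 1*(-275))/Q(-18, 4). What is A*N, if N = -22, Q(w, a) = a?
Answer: 616/9 ≈ 68.444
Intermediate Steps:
A = -28/9 (A = 168/189 + (-291 - 1*(-275))/4 = 168*(1/189) + (-291 + 275)*(¼) = 8/9 - 16*¼ = 8/9 - 4 = -28/9 ≈ -3.1111)
A*N = -28/9*(-22) = 616/9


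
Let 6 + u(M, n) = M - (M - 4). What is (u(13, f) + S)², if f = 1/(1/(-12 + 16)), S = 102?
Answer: 10000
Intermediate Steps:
f = 4 (f = 1/(1/4) = 1/(¼) = 4)
u(M, n) = -2 (u(M, n) = -6 + (M - (M - 4)) = -6 + (M - (-4 + M)) = -6 + (M + (4 - M)) = -6 + 4 = -2)
(u(13, f) + S)² = (-2 + 102)² = 100² = 10000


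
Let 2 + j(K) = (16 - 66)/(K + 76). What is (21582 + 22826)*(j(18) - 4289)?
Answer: -8957182416/47 ≈ -1.9058e+8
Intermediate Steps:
j(K) = -2 - 50/(76 + K) (j(K) = -2 + (16 - 66)/(K + 76) = -2 - 50/(76 + K))
(21582 + 22826)*(j(18) - 4289) = (21582 + 22826)*(2*(-101 - 1*18)/(76 + 18) - 4289) = 44408*(2*(-101 - 18)/94 - 4289) = 44408*(2*(1/94)*(-119) - 4289) = 44408*(-119/47 - 4289) = 44408*(-201702/47) = -8957182416/47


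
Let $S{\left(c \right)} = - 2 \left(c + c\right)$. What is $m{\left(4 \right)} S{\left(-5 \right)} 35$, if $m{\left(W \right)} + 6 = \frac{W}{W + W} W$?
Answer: $-2800$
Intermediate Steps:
$S{\left(c \right)} = - 4 c$ ($S{\left(c \right)} = - 2 \cdot 2 c = - 4 c$)
$m{\left(W \right)} = -6 + \frac{W}{2}$ ($m{\left(W \right)} = -6 + \frac{W}{W + W} W = -6 + \frac{W}{2 W} W = -6 + W \frac{1}{2 W} W = -6 + \frac{W}{2}$)
$m{\left(4 \right)} S{\left(-5 \right)} 35 = \left(-6 + \frac{1}{2} \cdot 4\right) \left(\left(-4\right) \left(-5\right)\right) 35 = \left(-6 + 2\right) 20 \cdot 35 = \left(-4\right) 20 \cdot 35 = \left(-80\right) 35 = -2800$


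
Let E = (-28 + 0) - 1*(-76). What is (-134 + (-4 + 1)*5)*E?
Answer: -7152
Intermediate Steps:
E = 48 (E = -28 + 76 = 48)
(-134 + (-4 + 1)*5)*E = (-134 + (-4 + 1)*5)*48 = (-134 - 3*5)*48 = (-134 - 15)*48 = -149*48 = -7152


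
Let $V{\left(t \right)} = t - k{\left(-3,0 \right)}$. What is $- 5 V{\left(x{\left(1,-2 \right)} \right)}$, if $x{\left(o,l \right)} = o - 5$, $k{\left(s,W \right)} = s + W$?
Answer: $5$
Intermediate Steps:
$k{\left(s,W \right)} = W + s$
$x{\left(o,l \right)} = -5 + o$
$V{\left(t \right)} = 3 + t$ ($V{\left(t \right)} = t - \left(0 - 3\right) = t - -3 = t + 3 = 3 + t$)
$- 5 V{\left(x{\left(1,-2 \right)} \right)} = - 5 \left(3 + \left(-5 + 1\right)\right) = - 5 \left(3 - 4\right) = \left(-5\right) \left(-1\right) = 5$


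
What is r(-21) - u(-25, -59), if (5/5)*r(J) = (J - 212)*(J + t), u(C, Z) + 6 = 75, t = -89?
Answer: 25561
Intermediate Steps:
u(C, Z) = 69 (u(C, Z) = -6 + 75 = 69)
r(J) = (-212 + J)*(-89 + J) (r(J) = (J - 212)*(J - 89) = (-212 + J)*(-89 + J))
r(-21) - u(-25, -59) = (18868 + (-21)**2 - 301*(-21)) - 1*69 = (18868 + 441 + 6321) - 69 = 25630 - 69 = 25561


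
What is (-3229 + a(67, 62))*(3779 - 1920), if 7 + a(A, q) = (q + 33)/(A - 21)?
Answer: -276546699/46 ≈ -6.0119e+6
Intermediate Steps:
a(A, q) = -7 + (33 + q)/(-21 + A) (a(A, q) = -7 + (q + 33)/(A - 21) = -7 + (33 + q)/(-21 + A))
(-3229 + a(67, 62))*(3779 - 1920) = (-3229 + (180 + 62 - 7*67)/(-21 + 67))*(3779 - 1920) = (-3229 + (180 + 62 - 469)/46)*1859 = (-3229 + (1/46)*(-227))*1859 = (-3229 - 227/46)*1859 = -148761/46*1859 = -276546699/46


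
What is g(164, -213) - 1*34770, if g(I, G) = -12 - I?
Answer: -34946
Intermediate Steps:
g(164, -213) - 1*34770 = (-12 - 1*164) - 1*34770 = (-12 - 164) - 34770 = -176 - 34770 = -34946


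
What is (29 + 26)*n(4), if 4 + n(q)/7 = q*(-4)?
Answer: -7700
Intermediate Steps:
n(q) = -28 - 28*q (n(q) = -28 + 7*(q*(-4)) = -28 + 7*(-4*q) = -28 - 28*q)
(29 + 26)*n(4) = (29 + 26)*(-28 - 28*4) = 55*(-28 - 112) = 55*(-140) = -7700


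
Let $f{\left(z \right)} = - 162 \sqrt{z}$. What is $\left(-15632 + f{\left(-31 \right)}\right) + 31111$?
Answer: $15479 - 162 i \sqrt{31} \approx 15479.0 - 901.98 i$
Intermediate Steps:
$\left(-15632 + f{\left(-31 \right)}\right) + 31111 = \left(-15632 - 162 \sqrt{-31}\right) + 31111 = \left(-15632 - 162 i \sqrt{31}\right) + 31111 = 15479 - 162 i \sqrt{31}$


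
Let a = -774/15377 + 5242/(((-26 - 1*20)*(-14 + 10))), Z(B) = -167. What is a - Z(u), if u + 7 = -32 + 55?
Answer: 276484137/1414684 ≈ 195.44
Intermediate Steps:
u = 16 (u = -7 + (-32 + 55) = -7 + 23 = 16)
a = 40231909/1414684 (a = -774*1/15377 + 5242/(((-26 - 20)*(-4))) = -774/15377 + 5242/((-46*(-4))) = -774/15377 + 5242/184 = -774/15377 + 5242*(1/184) = -774/15377 + 2621/92 = 40231909/1414684 ≈ 28.439)
a - Z(u) = 40231909/1414684 - 1*(-167) = 40231909/1414684 + 167 = 276484137/1414684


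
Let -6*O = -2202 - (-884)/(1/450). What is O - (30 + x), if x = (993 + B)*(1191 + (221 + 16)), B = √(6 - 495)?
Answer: -1483967 - 1428*I*√489 ≈ -1.484e+6 - 31578.0*I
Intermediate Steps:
B = I*√489 (B = √(-489) = I*√489 ≈ 22.113*I)
x = 1418004 + 1428*I*√489 (x = (993 + I*√489)*(1191 + (221 + 16)) = (993 + I*√489)*(1191 + 237) = (993 + I*√489)*1428 = 1418004 + 1428*I*√489 ≈ 1.418e+6 + 31578.0*I)
O = -65933 (O = -(-2202 - (-884)/(1/450))/6 = -(-2202 - (-884)/1/450)/6 = -(-2202 - (-884)*450)/6 = -(-2202 - 1*(-397800))/6 = -(-2202 + 397800)/6 = -⅙*395598 = -65933)
O - (30 + x) = -65933 - (30 + (1418004 + 1428*I*√489)) = -65933 - (1418034 + 1428*I*√489) = -65933 + (-1418034 - 1428*I*√489) = -1483967 - 1428*I*√489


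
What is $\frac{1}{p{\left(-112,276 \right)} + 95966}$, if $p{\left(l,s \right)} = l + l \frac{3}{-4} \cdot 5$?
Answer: $\frac{1}{96274} \approx 1.0387 \cdot 10^{-5}$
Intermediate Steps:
$p{\left(l,s \right)} = - \frac{11 l}{4}$ ($p{\left(l,s \right)} = l + l 3 \left(- \frac{1}{4}\right) 5 = l + l \left(\left(- \frac{3}{4}\right) 5\right) = l + l \left(- \frac{15}{4}\right) = l - \frac{15 l}{4} = - \frac{11 l}{4}$)
$\frac{1}{p{\left(-112,276 \right)} + 95966} = \frac{1}{\left(- \frac{11}{4}\right) \left(-112\right) + 95966} = \frac{1}{308 + 95966} = \frac{1}{96274}$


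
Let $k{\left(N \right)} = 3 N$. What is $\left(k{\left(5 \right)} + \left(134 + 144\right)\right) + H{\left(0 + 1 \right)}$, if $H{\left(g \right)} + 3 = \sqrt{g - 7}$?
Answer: $290 + i \sqrt{6} \approx 290.0 + 2.4495 i$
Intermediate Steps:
$H{\left(g \right)} = -3 + \sqrt{-7 + g}$ ($H{\left(g \right)} = -3 + \sqrt{g - 7} = -3 + \sqrt{-7 + g}$)
$\left(k{\left(5 \right)} + \left(134 + 144\right)\right) + H{\left(0 + 1 \right)} = \left(3 \cdot 5 + \left(134 + 144\right)\right) - \left(3 - \sqrt{-7 + \left(0 + 1\right)}\right) = \left(15 + 278\right) - \left(3 - \sqrt{-7 + 1}\right) = 293 - \left(3 - \sqrt{-6}\right) = 293 - \left(3 - i \sqrt{6}\right) = 290 + i \sqrt{6}$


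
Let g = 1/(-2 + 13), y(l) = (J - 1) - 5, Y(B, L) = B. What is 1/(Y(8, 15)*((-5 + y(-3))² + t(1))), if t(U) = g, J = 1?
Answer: 11/8808 ≈ 0.0012489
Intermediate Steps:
y(l) = -5 (y(l) = (1 - 1) - 5 = 0 - 5 = -5)
g = 1/11 ≈ 0.090909
t(U) = 1/11
1/(Y(8, 15)*((-5 + y(-3))² + t(1))) = 1/(8*((-5 - 5)² + 1/11)) = 1/(8*((-10)² + 1/11)) = 1/(8*(100 + 1/11)) = 1/(8*(1101/11)) = 1/(8808/11) = 11/8808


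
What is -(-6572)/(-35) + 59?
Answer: -4507/35 ≈ -128.77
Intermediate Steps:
-(-6572)/(-35) + 59 = -(-6572)*(-1)/35 + 59 = -62*106/35 + 59 = -6572/35 + 59 = -4507/35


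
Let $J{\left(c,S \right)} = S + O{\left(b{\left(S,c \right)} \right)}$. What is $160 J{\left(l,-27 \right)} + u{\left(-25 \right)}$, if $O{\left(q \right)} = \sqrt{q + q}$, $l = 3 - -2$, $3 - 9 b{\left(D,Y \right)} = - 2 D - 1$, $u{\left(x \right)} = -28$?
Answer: $-4348 + \frac{1600 i}{3} \approx -4348.0 + 533.33 i$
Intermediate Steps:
$b{\left(D,Y \right)} = \frac{4}{9} + \frac{2 D}{9}$ ($b{\left(D,Y \right)} = \frac{1}{3} - \frac{- 2 D - 1}{9} = \frac{1}{3} - \frac{-1 - 2 D}{9} = \frac{1}{3} + \left(\frac{1}{9} + \frac{2 D}{9}\right) = \frac{4}{9} + \frac{2 D}{9}$)
$l = 5$ ($l = 3 + 2 = 5$)
$O{\left(q \right)} = \sqrt{2} \sqrt{q}$ ($O{\left(q \right)} = \sqrt{2 q} = \sqrt{2} \sqrt{q}$)
$J{\left(c,S \right)} = S + \sqrt{2} \sqrt{\frac{4}{9} + \frac{2 S}{9}}$
$160 J{\left(l,-27 \right)} + u{\left(-25 \right)} = 160 \left(-27 + \frac{2 \sqrt{2 - 27}}{3}\right) - 28 = 160 \left(-27 + \frac{2 \sqrt{-25}}{3}\right) - 28 = 160 \left(-27 + \frac{2 \cdot 5 i}{3}\right) - 28 = 160 \left(-27 + \frac{10 i}{3}\right) - 28 = \left(-4320 + \frac{1600 i}{3}\right) - 28 = -4348 + \frac{1600 i}{3}$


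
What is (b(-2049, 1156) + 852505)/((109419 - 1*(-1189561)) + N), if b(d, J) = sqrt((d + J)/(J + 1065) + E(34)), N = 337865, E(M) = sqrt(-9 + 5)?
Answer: 170501/327369 + sqrt(-1983353 + 9865682*I)/3635432745 ≈ 0.52082 + 6.7508e-7*I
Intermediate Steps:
E(M) = 2*I (E(M) = sqrt(-4) = 2*I)
b(d, J) = sqrt(2*I + (J + d)/(1065 + J)) (b(d, J) = sqrt((d + J)/(J + 1065) + 2*I) = sqrt((J + d)/(1065 + J) + 2*I) = sqrt(2*I + (J + d)/(1065 + J)))
(b(-2049, 1156) + 852505)/((109419 - 1*(-1189561)) + N) = (sqrt((1156 - 2049 + 2*I*(1065 + 1156))/(1065 + 1156)) + 852505)/((109419 - 1*(-1189561)) + 337865) = (sqrt((1156 - 2049 + 2*I*2221)/2221) + 852505)/((109419 + 1189561) + 337865) = (sqrt((1156 - 2049 + 4442*I)/2221) + 852505)/(1298980 + 337865) = (sqrt((-893 + 4442*I)/2221) + 852505)/1636845 = (sqrt(-893/2221 + 2*I) + 852505)*(1/1636845) = (852505 + sqrt(-893/2221 + 2*I))*(1/1636845) = 170501/327369 + sqrt(-893/2221 + 2*I)/1636845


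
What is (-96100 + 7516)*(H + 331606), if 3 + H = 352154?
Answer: -60569930088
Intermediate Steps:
H = 352151 (H = -3 + 352154 = 352151)
(-96100 + 7516)*(H + 331606) = (-96100 + 7516)*(352151 + 331606) = -88584*683757 = -60569930088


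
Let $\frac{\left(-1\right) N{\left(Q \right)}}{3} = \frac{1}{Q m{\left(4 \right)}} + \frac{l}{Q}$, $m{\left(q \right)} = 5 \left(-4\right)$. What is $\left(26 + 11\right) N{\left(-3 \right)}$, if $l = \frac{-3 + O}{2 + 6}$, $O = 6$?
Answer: $\frac{481}{40} \approx 12.025$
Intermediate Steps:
$m{\left(q \right)} = -20$
$l = \frac{3}{8}$ ($l = \frac{-3 + 6}{2 + 6} = \frac{3}{8} \approx 0.375$)
$N{\left(Q \right)} = - \frac{39}{40 Q}$ ($N{\left(Q \right)} = - 3 \left(\frac{1}{Q \left(-20\right)} + \frac{3}{8 Q}\right) = - 3 \left(\frac{1}{Q} \left(- \frac{1}{20}\right) + \frac{3}{8 Q}\right) = - 3 \left(- \frac{1}{20 Q} + \frac{3}{8 Q}\right) = - 3 \frac{13}{40 Q} = - \frac{39}{40 Q}$)
$\left(26 + 11\right) N{\left(-3 \right)} = \left(26 + 11\right) \left(- \frac{39}{40 \left(-3\right)}\right) = 37 \left(\left(- \frac{39}{40}\right) \left(- \frac{1}{3}\right)\right) = 37 \cdot \frac{13}{40} = \frac{481}{40}$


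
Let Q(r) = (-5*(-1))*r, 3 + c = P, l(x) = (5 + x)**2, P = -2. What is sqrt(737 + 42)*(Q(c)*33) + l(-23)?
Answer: 324 - 825*sqrt(779) ≈ -22702.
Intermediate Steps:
c = -5 (c = -3 - 2 = -5)
Q(r) = 5*r
sqrt(737 + 42)*(Q(c)*33) + l(-23) = sqrt(737 + 42)*((5*(-5))*33) + (5 - 23)**2 = sqrt(779)*(-25*33) + (-18)**2 = sqrt(779)*(-825) + 324 = -825*sqrt(779) + 324 = 324 - 825*sqrt(779)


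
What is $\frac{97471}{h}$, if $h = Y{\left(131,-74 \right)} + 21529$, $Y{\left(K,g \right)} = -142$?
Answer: $\frac{97471}{21387} \approx 4.5575$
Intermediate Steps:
$h = 21387$ ($h = -142 + 21529 = 21387$)
$\frac{97471}{h} = \frac{97471}{21387}$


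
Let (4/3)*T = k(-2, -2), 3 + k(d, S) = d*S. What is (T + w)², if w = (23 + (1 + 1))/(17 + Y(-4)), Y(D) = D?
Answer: 19321/2704 ≈ 7.1453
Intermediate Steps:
k(d, S) = -3 + S*d (k(d, S) = -3 + d*S = -3 + S*d)
w = 25/13 (w = (23 + (1 + 1))/(17 - 4) = (23 + 2)/13 = 25*(1/13) = 25/13 ≈ 1.9231)
T = ¾ (T = 3*(-3 - 2*(-2))/4 = 3*(-3 + 4)/4 = (¾)*1 = ¾ ≈ 0.75000)
(T + w)² = (¾ + 25/13)² = (139/52)² = 19321/2704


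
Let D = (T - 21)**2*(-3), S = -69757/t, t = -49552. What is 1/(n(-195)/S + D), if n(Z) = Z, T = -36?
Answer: -69757/689584119 ≈ -0.00010116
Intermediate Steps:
S = 69757/49552 (S = -69757/(-49552) = -69757*(-1/49552) = 69757/49552 ≈ 1.4078)
D = -9747 (D = (-36 - 21)**2*(-3) = (-57)**2*(-3) = 3249*(-3) = -9747)
1/(n(-195)/S + D) = 1/(-195/69757/49552 - 9747) = 1/(-195*49552/69757 - 9747) = 1/(-9662640/69757 - 9747) = 1/(-689584119/69757) = -69757/689584119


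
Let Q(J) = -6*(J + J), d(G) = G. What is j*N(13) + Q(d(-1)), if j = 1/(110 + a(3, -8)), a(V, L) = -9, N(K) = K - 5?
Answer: 1220/101 ≈ 12.079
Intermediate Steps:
N(K) = -5 + K
Q(J) = -12*J
j = 1/101 (j = 1/(110 - 9) = 1/101 ≈ 0.0099010)
j*N(13) + Q(d(-1)) = (-5 + 13)/101 - 12*(-1) = (1/101)*8 + 12 = 8/101 + 12 = 1220/101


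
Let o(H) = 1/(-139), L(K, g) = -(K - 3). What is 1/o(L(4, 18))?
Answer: -139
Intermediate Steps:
L(K, g) = 3 - K (L(K, g) = -(-3 + K) = 3 - K)
o(H) = -1/139
1/o(L(4, 18)) = 1/(-1/139) = -139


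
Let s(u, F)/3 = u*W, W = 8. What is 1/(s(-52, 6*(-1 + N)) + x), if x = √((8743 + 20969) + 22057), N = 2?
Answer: -1248/1505735 - √51769/1505735 ≈ -0.00097994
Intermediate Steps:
s(u, F) = 24*u (s(u, F) = 3*(u*8) = 3*(8*u) = 24*u)
x = √51769 (x = √(29712 + 22057) = √51769 ≈ 227.53)
1/(s(-52, 6*(-1 + N)) + x) = 1/(24*(-52) + √51769) = 1/(-1248 + √51769)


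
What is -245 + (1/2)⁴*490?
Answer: -1715/8 ≈ -214.38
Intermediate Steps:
-245 + (1/2)⁴*490 = -245 + (½)⁴*490 = -245 + (1/16)*490 = -245 + 245/8 = -1715/8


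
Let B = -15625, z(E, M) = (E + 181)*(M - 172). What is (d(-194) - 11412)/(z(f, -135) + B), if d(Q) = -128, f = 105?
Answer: 11540/103427 ≈ 0.11158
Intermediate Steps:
z(E, M) = (-172 + M)*(181 + E) (z(E, M) = (181 + E)*(-172 + M) = (-172 + M)*(181 + E))
(d(-194) - 11412)/(z(f, -135) + B) = (-128 - 11412)/((-31132 - 172*105 + 181*(-135) + 105*(-135)) - 15625) = -11540/((-31132 - 18060 - 24435 - 14175) - 15625) = -11540/(-87802 - 15625) = -11540/(-103427) = -11540*(-1/103427) = 11540/103427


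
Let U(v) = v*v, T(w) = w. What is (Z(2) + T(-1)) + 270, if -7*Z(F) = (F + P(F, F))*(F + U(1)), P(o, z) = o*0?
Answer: 1877/7 ≈ 268.14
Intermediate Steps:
P(o, z) = 0
U(v) = v²
Z(F) = -F*(1 + F)/7 (Z(F) = -(F + 0)*(F + 1²)/7 = -F*(F + 1)/7 = -F*(1 + F)/7)
(Z(2) + T(-1)) + 270 = ((⅐)*2*(-1 - 1*2) - 1) + 270 = ((⅐)*2*(-1 - 2) - 1) + 270 = ((⅐)*2*(-3) - 1) + 270 = (-6/7 - 1) + 270 = -13/7 + 270 = 1877/7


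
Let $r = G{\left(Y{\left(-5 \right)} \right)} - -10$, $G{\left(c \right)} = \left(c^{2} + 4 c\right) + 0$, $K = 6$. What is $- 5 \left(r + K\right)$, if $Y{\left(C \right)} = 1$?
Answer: $-105$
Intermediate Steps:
$G{\left(c \right)} = c^{2} + 4 c$
$r = 15$ ($r = 1 \left(4 + 1\right) - -10 = 1 \cdot 5 + 10 = 5 + 10 = 15$)
$- 5 \left(r + K\right) = - 5 \left(15 + 6\right) = \left(-5\right) 21 = -105$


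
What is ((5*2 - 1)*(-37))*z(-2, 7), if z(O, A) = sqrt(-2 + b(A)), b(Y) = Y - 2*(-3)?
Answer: -333*sqrt(11) ≈ -1104.4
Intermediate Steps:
b(Y) = 6 + Y (b(Y) = Y + 6 = 6 + Y)
z(O, A) = sqrt(4 + A) (z(O, A) = sqrt(-2 + (6 + A)) = sqrt(4 + A))
((5*2 - 1)*(-37))*z(-2, 7) = ((5*2 - 1)*(-37))*sqrt(4 + 7) = ((10 - 1)*(-37))*sqrt(11) = (9*(-37))*sqrt(11) = -333*sqrt(11)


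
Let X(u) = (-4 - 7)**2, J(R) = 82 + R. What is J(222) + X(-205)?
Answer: 425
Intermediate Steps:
X(u) = 121 (X(u) = (-11)**2 = 121)
J(222) + X(-205) = (82 + 222) + 121 = 304 + 121 = 425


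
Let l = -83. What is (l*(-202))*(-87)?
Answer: -1458642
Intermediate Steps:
(l*(-202))*(-87) = -83*(-202)*(-87) = 16766*(-87) = -1458642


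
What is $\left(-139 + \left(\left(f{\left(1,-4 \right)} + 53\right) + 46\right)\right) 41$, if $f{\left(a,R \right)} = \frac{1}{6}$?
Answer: $- \frac{9799}{6} \approx -1633.2$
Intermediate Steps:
$f{\left(a,R \right)} = \frac{1}{6}$
$\left(-139 + \left(\left(f{\left(1,-4 \right)} + 53\right) + 46\right)\right) 41 = \left(-139 + \left(\left(\frac{1}{6} + 53\right) + 46\right)\right) 41 = \left(-139 + \left(\frac{319}{6} + 46\right)\right) 41 = \left(-139 + \frac{595}{6}\right) 41 = \left(- \frac{239}{6}\right) 41 = - \frac{9799}{6}$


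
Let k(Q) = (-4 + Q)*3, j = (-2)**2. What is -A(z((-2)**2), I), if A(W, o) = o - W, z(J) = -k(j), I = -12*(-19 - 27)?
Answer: -552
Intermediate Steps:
j = 4
k(Q) = -12 + 3*Q
I = 552 (I = -12*(-46) = 552)
z(J) = 0 (z(J) = -(-12 + 3*4) = -(-12 + 12) = -1*0 = 0)
-A(z((-2)**2), I) = -(552 - 1*0) = -(552 + 0) = -1*552 = -552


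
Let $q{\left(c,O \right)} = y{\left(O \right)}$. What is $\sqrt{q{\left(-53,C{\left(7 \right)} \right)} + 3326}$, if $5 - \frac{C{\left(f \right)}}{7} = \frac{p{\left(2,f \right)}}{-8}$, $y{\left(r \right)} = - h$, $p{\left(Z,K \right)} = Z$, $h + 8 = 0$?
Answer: $\sqrt{3334} \approx 57.741$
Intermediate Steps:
$h = -8$ ($h = -8 + 0 = -8$)
$y{\left(r \right)} = 8$ ($y{\left(r \right)} = \left(-1\right) \left(-8\right) = 8$)
$C{\left(f \right)} = \frac{147}{4}$ ($C{\left(f \right)} = 35 - 7 \frac{2}{-8} = 35 - 7 \cdot 2 \left(- \frac{1}{8}\right) = 35 - - \frac{7}{4} = 35 + \frac{7}{4} = \frac{147}{4}$)
$q{\left(c,O \right)} = 8$
$\sqrt{q{\left(-53,C{\left(7 \right)} \right)} + 3326} = \sqrt{8 + 3326} = \sqrt{3334}$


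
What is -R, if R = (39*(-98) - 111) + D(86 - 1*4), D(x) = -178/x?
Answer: 161342/41 ≈ 3935.2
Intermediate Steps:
R = -161342/41 (R = (39*(-98) - 111) - 178/(86 - 1*4) = (-3822 - 111) - 178/(86 - 4) = -3933 - 178/82 = -3933 - 178*1/82 = -3933 - 89/41 = -161342/41 ≈ -3935.2)
-R = -1*(-161342/41) = 161342/41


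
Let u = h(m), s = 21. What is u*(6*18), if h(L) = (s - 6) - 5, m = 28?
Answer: 1080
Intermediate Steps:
h(L) = 10 (h(L) = (21 - 6) - 5 = 15 - 5 = 10)
u = 10
u*(6*18) = 10*(6*18) = 10*108 = 1080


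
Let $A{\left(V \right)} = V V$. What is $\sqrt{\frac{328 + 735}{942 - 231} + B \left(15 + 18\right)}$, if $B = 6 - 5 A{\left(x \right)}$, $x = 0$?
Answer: $\frac{\sqrt{11205439}}{237} \approx 14.124$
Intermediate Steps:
$A{\left(V \right)} = V^{2}$
$B = 6$ ($B = 6 - 5 \cdot 0^{2} = 6 - 0 = 6 + 0 = 6$)
$\sqrt{\frac{328 + 735}{942 - 231} + B \left(15 + 18\right)} = \sqrt{\frac{328 + 735}{942 - 231} + 6 \left(15 + 18\right)} = \sqrt{\frac{1063}{711} + 6 \cdot 33} = \sqrt{1063 \cdot \frac{1}{711} + 198} = \sqrt{\frac{1063}{711} + 198} = \sqrt{\frac{141841}{711}} = \frac{\sqrt{11205439}}{237}$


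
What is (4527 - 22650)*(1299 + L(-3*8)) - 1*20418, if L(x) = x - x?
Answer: -23562195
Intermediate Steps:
L(x) = 0
(4527 - 22650)*(1299 + L(-3*8)) - 1*20418 = (4527 - 22650)*(1299 + 0) - 1*20418 = -18123*1299 - 20418 = -23541777 - 20418 = -23562195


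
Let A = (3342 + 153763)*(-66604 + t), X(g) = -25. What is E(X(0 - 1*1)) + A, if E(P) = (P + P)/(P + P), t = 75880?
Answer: 1457305981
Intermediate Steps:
E(P) = 1 (E(P) = (2*P)/((2*P)) = (2*P)*(1/(2*P)) = 1)
A = 1457305980 (A = (3342 + 153763)*(-66604 + 75880) = 157105*9276 = 1457305980)
E(X(0 - 1*1)) + A = 1 + 1457305980 = 1457305981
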